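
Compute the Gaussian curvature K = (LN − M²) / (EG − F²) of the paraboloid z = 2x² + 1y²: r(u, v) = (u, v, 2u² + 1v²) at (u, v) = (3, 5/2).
K = 2/7225

Coefficients of the first fundamental form: E = 16*u^2 + 1, F = 8*u*v, G = 4*v^2 + 1.
Coefficients of the second fundamental form: L = 4/sqrt(16*u^2 + 4*v^2 + 1), M = 0, N = 2/sqrt(16*u^2 + 4*v^2 + 1).
Assemble K = (LN − M²)/(EG − F²) = 8/(256*u^4 + 128*u^2*v^2 + 32*u^2 + 16*v^4 + 8*v^2 + 1). At (u, v) = (3, 5/2): K = 2/7225.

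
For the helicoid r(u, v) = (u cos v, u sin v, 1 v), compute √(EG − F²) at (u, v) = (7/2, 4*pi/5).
√(EG − F²)|_{(7/2, 4*pi/5)} = sqrt(53)/2

E = 1, F = 0, G = u^2 + 1; EG − F² = u^2 + 1; √(EG − F²) = sqrt(u^2 + 1). At the given point: sqrt(53)/2.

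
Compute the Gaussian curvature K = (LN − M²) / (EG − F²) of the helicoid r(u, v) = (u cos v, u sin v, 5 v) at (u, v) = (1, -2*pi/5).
K = -25/676

Coefficients of the first fundamental form: E = 1, F = 0, G = u^2 + 25.
Coefficients of the second fundamental form: L = 0, M = -5/sqrt(u^2 + 25), N = 0.
Assemble K = (LN − M²)/(EG − F²) = -25/(u^2 + 25)^2. At (u, v) = (1, -2*pi/5): K = -25/676.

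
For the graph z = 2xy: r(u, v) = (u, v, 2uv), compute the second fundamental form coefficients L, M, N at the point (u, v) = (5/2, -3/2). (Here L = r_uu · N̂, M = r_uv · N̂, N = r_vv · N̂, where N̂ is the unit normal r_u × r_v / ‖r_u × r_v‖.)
L = 0;  M = 2*sqrt(35)/35;  N = 0

Compute the unit normal N̂(u, v) = (-2*v/sqrt(4*u^2 + 4*v^2 + 1), -2*u/sqrt(4*u^2 + 4*v^2 + 1), 1/sqrt(4*u^2 + 4*v^2 + 1)), and the second partials r_uu, r_uv, r_vv. Take dot products:
  L(u, v) = r_uu · N̂ = 0,
  M(u, v) = r_uv · N̂ = 2/sqrt(4*u^2 + 4*v^2 + 1),
  N(u, v) = r_vv · N̂ = 0.
Evaluating at (u, v) = (5/2, -3/2):
  L = 0, M = 2*sqrt(35)/35, N = 0.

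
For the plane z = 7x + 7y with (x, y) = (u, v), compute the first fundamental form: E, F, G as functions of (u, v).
E = 50;  F = 49;  G = 50

Compute partials: r_u = (1, 0, 7), r_v = (0, 1, 7). Then
  E = r_u · r_u = 50,
  F = r_u · r_v = 49,
  G = r_v · r_v = 50.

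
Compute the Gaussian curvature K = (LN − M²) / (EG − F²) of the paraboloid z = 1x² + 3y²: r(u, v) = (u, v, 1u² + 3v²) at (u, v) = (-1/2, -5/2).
K = 12/51529

Coefficients of the first fundamental form: E = 4*u^2 + 1, F = 12*u*v, G = 36*v^2 + 1.
Coefficients of the second fundamental form: L = 2/sqrt(4*u^2 + 36*v^2 + 1), M = 0, N = 6/sqrt(4*u^2 + 36*v^2 + 1).
Assemble K = (LN − M²)/(EG − F²) = 12/(16*u^4 + 288*u^2*v^2 + 8*u^2 + 1296*v^4 + 72*v^2 + 1). At (u, v) = (-1/2, -5/2): K = 12/51529.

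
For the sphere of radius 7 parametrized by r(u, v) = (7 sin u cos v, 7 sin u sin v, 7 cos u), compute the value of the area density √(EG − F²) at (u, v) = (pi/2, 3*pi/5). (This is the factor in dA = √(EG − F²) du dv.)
√(EG − F²)|_{(pi/2, 3*pi/5)} = 49

E = 49, F = 0, G = 49*sin(u)^2, so EG − F² = 2401*sin(u)^2. Taking the positive square root: √(EG − F²) = 49*Abs(sin(u)). At (u, v) = (pi/2, 3*pi/5): 49.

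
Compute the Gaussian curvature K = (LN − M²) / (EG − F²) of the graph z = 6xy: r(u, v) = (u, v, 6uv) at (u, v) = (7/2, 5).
K = -9/450241

Coefficients of the first fundamental form: E = 36*v^2 + 1, F = 36*u*v, G = 36*u^2 + 1.
Coefficients of the second fundamental form: L = 0, M = 6/sqrt(36*u^2 + 36*v^2 + 1), N = 0.
Assemble K = (LN − M²)/(EG − F²) = -36/(1296*u^4 + 2592*u^2*v^2 + 72*u^2 + 1296*v^4 + 72*v^2 + 1). At (u, v) = (7/2, 5): K = -9/450241.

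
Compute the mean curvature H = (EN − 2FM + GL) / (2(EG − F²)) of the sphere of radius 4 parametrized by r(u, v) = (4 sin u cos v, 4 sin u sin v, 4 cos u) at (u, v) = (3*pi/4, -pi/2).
H = -1/4

With E = 16, F = 0, G = 16*sin(u)^2, L = -4*sin(u)/Abs(sin(u)), M = 0, N = -4*sin(u)^3/Abs(sin(u)), assemble
  H = (EN − 2FM + GL) / (2(EG − F²)) = -sin(u)/(4*Abs(sin(u))).
At (u, v) = (3*pi/4, -pi/2): H = -1/4.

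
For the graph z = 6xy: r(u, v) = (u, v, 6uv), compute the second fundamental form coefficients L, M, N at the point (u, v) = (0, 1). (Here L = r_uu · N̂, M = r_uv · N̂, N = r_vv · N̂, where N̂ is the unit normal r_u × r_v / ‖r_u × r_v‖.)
L = 0;  M = 6*sqrt(37)/37;  N = 0

Compute the unit normal N̂(u, v) = (-6*v/sqrt(36*u^2 + 36*v^2 + 1), -6*u/sqrt(36*u^2 + 36*v^2 + 1), 1/sqrt(36*u^2 + 36*v^2 + 1)), and the second partials r_uu, r_uv, r_vv. Take dot products:
  L(u, v) = r_uu · N̂ = 0,
  M(u, v) = r_uv · N̂ = 6/sqrt(36*u^2 + 36*v^2 + 1),
  N(u, v) = r_vv · N̂ = 0.
Evaluating at (u, v) = (0, 1):
  L = 0, M = 6*sqrt(37)/37, N = 0.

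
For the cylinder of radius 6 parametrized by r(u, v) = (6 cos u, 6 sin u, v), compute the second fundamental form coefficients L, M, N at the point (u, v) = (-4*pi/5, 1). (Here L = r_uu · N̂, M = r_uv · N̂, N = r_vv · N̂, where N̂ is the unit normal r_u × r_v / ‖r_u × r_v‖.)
L = -6;  M = 0;  N = 0

Compute the unit normal N̂(u, v) = (cos(u), sin(u), 0), and the second partials r_uu, r_uv, r_vv. Take dot products:
  L(u, v) = r_uu · N̂ = -6,
  M(u, v) = r_uv · N̂ = 0,
  N(u, v) = r_vv · N̂ = 0.
Evaluating at (u, v) = (-4*pi/5, 1):
  L = -6, M = 0, N = 0.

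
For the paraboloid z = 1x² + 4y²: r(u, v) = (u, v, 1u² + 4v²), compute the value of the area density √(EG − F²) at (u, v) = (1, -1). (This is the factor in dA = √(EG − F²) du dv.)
√(EG − F²)|_{(1, -1)} = sqrt(69)

E = 4*u^2 + 1, F = 16*u*v, G = 64*v^2 + 1, so EG − F² = 4*u^2 + 64*v^2 + 1. Taking the positive square root: √(EG − F²) = sqrt(4*u^2 + 64*v^2 + 1). At (u, v) = (1, -1): sqrt(69).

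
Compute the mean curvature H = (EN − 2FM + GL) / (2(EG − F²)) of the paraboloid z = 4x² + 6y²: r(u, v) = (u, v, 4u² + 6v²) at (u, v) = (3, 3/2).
H = 4762*sqrt(901)/811801

With E = 64*u^2 + 1, F = 96*u*v, G = 144*v^2 + 1, L = 8/sqrt(64*u^2 + 144*v^2 + 1), M = 0, N = 12/sqrt(64*u^2 + 144*v^2 + 1), assemble
  H = (EN − 2FM + GL) / (2(EG − F²)) = 2*(192*u^2 + 288*v^2 + 5)/(64*u^2 + 144*v^2 + 1)^(3/2).
At (u, v) = (3, 3/2): H = 4762*sqrt(901)/811801.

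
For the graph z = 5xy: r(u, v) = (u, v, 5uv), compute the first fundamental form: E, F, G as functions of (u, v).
E = 25*v^2 + 1;  F = 25*u*v;  G = 25*u^2 + 1

Compute partials: r_u = (1, 0, 5*v), r_v = (0, 1, 5*u). Then
  E = r_u · r_u = 25*v^2 + 1,
  F = r_u · r_v = 25*u*v,
  G = r_v · r_v = 25*u^2 + 1.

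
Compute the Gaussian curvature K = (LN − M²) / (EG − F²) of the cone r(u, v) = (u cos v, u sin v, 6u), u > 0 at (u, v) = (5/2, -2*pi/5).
K = 0

Coefficients of the first fundamental form: E = 37, F = 0, G = u^2.
Coefficients of the second fundamental form: L = 0, M = 0, N = 6*sqrt(37)*u^2/(37*Abs(u)).
Assemble K = (LN − M²)/(EG − F²) = 0. At (u, v) = (5/2, -2*pi/5): K = 0.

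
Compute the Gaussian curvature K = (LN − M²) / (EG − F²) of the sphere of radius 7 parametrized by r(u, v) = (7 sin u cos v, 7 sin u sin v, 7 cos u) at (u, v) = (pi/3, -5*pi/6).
K = 1/49

Coefficients of the first fundamental form: E = 49, F = 0, G = 49*sin(u)^2.
Coefficients of the second fundamental form: L = -7*sin(u)/Abs(sin(u)), M = 0, N = -7*sin(u)^3/Abs(sin(u)).
Assemble K = (LN − M²)/(EG − F²) = 1/49. At (u, v) = (pi/3, -5*pi/6): K = 1/49.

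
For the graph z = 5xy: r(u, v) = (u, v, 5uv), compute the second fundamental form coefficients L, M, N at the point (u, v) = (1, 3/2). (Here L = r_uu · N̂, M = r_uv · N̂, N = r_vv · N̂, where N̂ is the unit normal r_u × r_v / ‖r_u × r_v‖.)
L = 0;  M = 10*sqrt(329)/329;  N = 0

Compute the unit normal N̂(u, v) = (-5*v/sqrt(25*u^2 + 25*v^2 + 1), -5*u/sqrt(25*u^2 + 25*v^2 + 1), 1/sqrt(25*u^2 + 25*v^2 + 1)), and the second partials r_uu, r_uv, r_vv. Take dot products:
  L(u, v) = r_uu · N̂ = 0,
  M(u, v) = r_uv · N̂ = 5/sqrt(25*u^2 + 25*v^2 + 1),
  N(u, v) = r_vv · N̂ = 0.
Evaluating at (u, v) = (1, 3/2):
  L = 0, M = 10*sqrt(329)/329, N = 0.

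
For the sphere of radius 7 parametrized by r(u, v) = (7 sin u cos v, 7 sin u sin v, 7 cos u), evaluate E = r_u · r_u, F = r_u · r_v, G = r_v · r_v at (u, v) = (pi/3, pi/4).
E = 49;  F = 0;  G = 147/4

Partials: r_u = (7*cos(u)*cos(v), 7*sin(v)*cos(u), -7*sin(u)), r_v = (-7*sin(u)*sin(v), 7*sin(u)*cos(v), 0). As functions of (u, v):
  E = r_u · r_u = 49,
  F = r_u · r_v = 0,
  G = r_v · r_v = 49*sin(u)^2.
Evaluating at (u, v) = (pi/3, pi/4): E = 49, F = 0, G = 147/4.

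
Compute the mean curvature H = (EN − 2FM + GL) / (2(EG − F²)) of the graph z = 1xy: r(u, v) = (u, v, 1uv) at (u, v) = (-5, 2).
H = sqrt(30)/90

With E = v^2 + 1, F = u*v, G = u^2 + 1, L = 0, M = 1/sqrt(u^2 + v^2 + 1), N = 0, assemble
  H = (EN − 2FM + GL) / (2(EG − F²)) = -u*v/(u^2 + v^2 + 1)^(3/2).
At (u, v) = (-5, 2): H = sqrt(30)/90.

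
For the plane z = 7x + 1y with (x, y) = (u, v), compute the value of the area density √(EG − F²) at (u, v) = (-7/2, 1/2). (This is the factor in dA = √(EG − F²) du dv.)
√(EG − F²)|_{(-7/2, 1/2)} = sqrt(51)

E = 50, F = 7, G = 2, so EG − F² = 51. Taking the positive square root: √(EG − F²) = sqrt(51). At (u, v) = (-7/2, 1/2): sqrt(51).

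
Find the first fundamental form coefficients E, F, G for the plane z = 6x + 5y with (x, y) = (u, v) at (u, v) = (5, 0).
E = 37;  F = 30;  G = 26

Partials: r_u = (1, 0, 6), r_v = (0, 1, 5). As functions of (u, v):
  E = r_u · r_u = 37,
  F = r_u · r_v = 30,
  G = r_v · r_v = 26.
Evaluating at (u, v) = (5, 0): E = 37, F = 30, G = 26.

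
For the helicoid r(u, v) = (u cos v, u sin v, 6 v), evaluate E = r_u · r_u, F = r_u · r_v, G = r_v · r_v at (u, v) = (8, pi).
E = 1;  F = 0;  G = 100

Partials: r_u = (cos(v), sin(v), 0), r_v = (-u*sin(v), u*cos(v), 6). As functions of (u, v):
  E = r_u · r_u = 1,
  F = r_u · r_v = 0,
  G = r_v · r_v = u^2 + 36.
Evaluating at (u, v) = (8, pi): E = 1, F = 0, G = 100.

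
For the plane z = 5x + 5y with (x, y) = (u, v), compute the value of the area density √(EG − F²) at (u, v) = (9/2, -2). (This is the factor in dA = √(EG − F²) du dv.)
√(EG − F²)|_{(9/2, -2)} = sqrt(51)

E = 26, F = 25, G = 26, so EG − F² = 51. Taking the positive square root: √(EG − F²) = sqrt(51). At (u, v) = (9/2, -2): sqrt(51).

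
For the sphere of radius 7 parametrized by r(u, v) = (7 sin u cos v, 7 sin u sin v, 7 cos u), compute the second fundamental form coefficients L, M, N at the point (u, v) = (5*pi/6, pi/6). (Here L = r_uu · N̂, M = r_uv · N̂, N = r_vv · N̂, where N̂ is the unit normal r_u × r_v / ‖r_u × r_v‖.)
L = -7;  M = 0;  N = -7/4

Compute the unit normal N̂(u, v) = (sin(u)^2*cos(v)/Abs(sin(u)), sin(u)^2*sin(v)/Abs(sin(u)), sin(2*u)/(2*Abs(sin(u)))), and the second partials r_uu, r_uv, r_vv. Take dot products:
  L(u, v) = r_uu · N̂ = -7*sin(u)/Abs(sin(u)),
  M(u, v) = r_uv · N̂ = 0,
  N(u, v) = r_vv · N̂ = -7*sin(u)^3/Abs(sin(u)).
Evaluating at (u, v) = (5*pi/6, pi/6):
  L = -7, M = 0, N = -7/4.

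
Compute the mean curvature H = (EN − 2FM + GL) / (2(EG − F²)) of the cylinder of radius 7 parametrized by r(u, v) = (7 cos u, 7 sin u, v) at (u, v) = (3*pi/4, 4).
H = -1/14

With E = 49, F = 0, G = 1, L = -7, M = 0, N = 0, assemble
  H = (EN − 2FM + GL) / (2(EG − F²)) = -1/14.
At (u, v) = (3*pi/4, 4): H = -1/14.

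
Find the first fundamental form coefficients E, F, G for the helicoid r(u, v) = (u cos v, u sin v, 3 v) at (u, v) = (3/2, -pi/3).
E = 1;  F = 0;  G = 45/4

Partials: r_u = (cos(v), sin(v), 0), r_v = (-u*sin(v), u*cos(v), 3). As functions of (u, v):
  E = r_u · r_u = 1,
  F = r_u · r_v = 0,
  G = r_v · r_v = u^2 + 9.
Evaluating at (u, v) = (3/2, -pi/3): E = 1, F = 0, G = 45/4.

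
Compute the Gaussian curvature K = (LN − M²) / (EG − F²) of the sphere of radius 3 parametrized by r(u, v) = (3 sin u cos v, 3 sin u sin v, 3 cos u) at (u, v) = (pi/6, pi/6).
K = 1/9

Coefficients of the first fundamental form: E = 9, F = 0, G = 9*sin(u)^2.
Coefficients of the second fundamental form: L = -3*sin(u)/Abs(sin(u)), M = 0, N = -3*sin(u)^3/Abs(sin(u)).
Assemble K = (LN − M²)/(EG − F²) = 1/9. At (u, v) = (pi/6, pi/6): K = 1/9.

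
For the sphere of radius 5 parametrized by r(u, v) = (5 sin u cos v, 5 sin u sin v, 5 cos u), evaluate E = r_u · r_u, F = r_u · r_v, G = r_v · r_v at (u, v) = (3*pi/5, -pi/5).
E = 25;  F = 0;  G = 25*sqrt(5)/8 + 125/8

Partials: r_u = (5*cos(u)*cos(v), 5*sin(v)*cos(u), -5*sin(u)), r_v = (-5*sin(u)*sin(v), 5*sin(u)*cos(v), 0). As functions of (u, v):
  E = r_u · r_u = 25,
  F = r_u · r_v = 0,
  G = r_v · r_v = 25*sin(u)^2.
Evaluating at (u, v) = (3*pi/5, -pi/5): E = 25, F = 0, G = 25*sqrt(5)/8 + 125/8.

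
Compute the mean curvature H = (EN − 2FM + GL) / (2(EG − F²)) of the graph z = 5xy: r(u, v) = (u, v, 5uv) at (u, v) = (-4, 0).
H = 0

With E = 25*v^2 + 1, F = 25*u*v, G = 25*u^2 + 1, L = 0, M = 5/sqrt(25*u^2 + 25*v^2 + 1), N = 0, assemble
  H = (EN − 2FM + GL) / (2(EG − F²)) = -125*u*v/(25*u^2 + 25*v^2 + 1)^(3/2).
At (u, v) = (-4, 0): H = 0.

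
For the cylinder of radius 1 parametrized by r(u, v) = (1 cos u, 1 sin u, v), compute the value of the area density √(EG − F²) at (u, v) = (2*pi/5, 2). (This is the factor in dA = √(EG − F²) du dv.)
√(EG − F²)|_{(2*pi/5, 2)} = 1

E = 1, F = 0, G = 1, so EG − F² = 1. Taking the positive square root: √(EG − F²) = 1. At (u, v) = (2*pi/5, 2): 1.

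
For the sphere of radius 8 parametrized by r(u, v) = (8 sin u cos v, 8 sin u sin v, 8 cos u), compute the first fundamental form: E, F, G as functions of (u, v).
E = 64;  F = 0;  G = 64*sin(u)^2

Compute partials: r_u = (8*cos(u)*cos(v), 8*sin(v)*cos(u), -8*sin(u)), r_v = (-8*sin(u)*sin(v), 8*sin(u)*cos(v), 0). Then
  E = r_u · r_u = 64,
  F = r_u · r_v = 0,
  G = r_v · r_v = 64*sin(u)^2.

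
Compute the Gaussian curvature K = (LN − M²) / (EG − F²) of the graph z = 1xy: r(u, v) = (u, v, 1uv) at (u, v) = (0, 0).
K = -1

Coefficients of the first fundamental form: E = v^2 + 1, F = u*v, G = u^2 + 1.
Coefficients of the second fundamental form: L = 0, M = 1/sqrt(u^2 + v^2 + 1), N = 0.
Assemble K = (LN − M²)/(EG − F²) = 1/((u^2*v^2 - (u^2 + 1)*(v^2 + 1))*(u^2 + v^2 + 1)). At (u, v) = (0, 0): K = -1.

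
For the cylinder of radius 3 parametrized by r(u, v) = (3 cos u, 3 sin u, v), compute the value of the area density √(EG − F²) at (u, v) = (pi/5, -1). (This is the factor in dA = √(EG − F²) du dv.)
√(EG − F²)|_{(pi/5, -1)} = 3

E = 9, F = 0, G = 1, so EG − F² = 9. Taking the positive square root: √(EG − F²) = 3. At (u, v) = (pi/5, -1): 3.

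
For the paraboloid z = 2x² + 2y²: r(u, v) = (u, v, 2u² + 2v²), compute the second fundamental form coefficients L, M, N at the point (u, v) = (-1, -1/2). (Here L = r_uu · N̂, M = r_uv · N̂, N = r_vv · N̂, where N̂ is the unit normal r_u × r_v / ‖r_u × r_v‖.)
L = 4*sqrt(21)/21;  M = 0;  N = 4*sqrt(21)/21

Compute the unit normal N̂(u, v) = (-4*u/sqrt(16*u^2 + 16*v^2 + 1), -4*v/sqrt(16*u^2 + 16*v^2 + 1), 1/sqrt(16*u^2 + 16*v^2 + 1)), and the second partials r_uu, r_uv, r_vv. Take dot products:
  L(u, v) = r_uu · N̂ = 4/sqrt(16*u^2 + 16*v^2 + 1),
  M(u, v) = r_uv · N̂ = 0,
  N(u, v) = r_vv · N̂ = 4/sqrt(16*u^2 + 16*v^2 + 1).
Evaluating at (u, v) = (-1, -1/2):
  L = 4*sqrt(21)/21, M = 0, N = 4*sqrt(21)/21.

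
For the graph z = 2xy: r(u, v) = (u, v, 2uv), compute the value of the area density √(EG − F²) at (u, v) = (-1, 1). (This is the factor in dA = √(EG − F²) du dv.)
√(EG − F²)|_{(-1, 1)} = 3

E = 4*v^2 + 1, F = 4*u*v, G = 4*u^2 + 1, so EG − F² = 4*u^2 + 4*v^2 + 1. Taking the positive square root: √(EG − F²) = sqrt(4*u^2 + 4*v^2 + 1). At (u, v) = (-1, 1): 3.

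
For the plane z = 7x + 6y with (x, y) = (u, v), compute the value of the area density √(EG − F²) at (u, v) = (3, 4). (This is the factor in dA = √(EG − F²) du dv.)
√(EG − F²)|_{(3, 4)} = sqrt(86)

E = 50, F = 42, G = 37, so EG − F² = 86. Taking the positive square root: √(EG − F²) = sqrt(86). At (u, v) = (3, 4): sqrt(86).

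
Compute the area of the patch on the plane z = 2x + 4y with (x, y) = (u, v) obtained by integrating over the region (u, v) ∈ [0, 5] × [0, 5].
Area = 25*sqrt(21)

Area = ∫∫ √(EG − F²) du dv with √(EG − F²) = sqrt(21). Integrating over [0, 5] × [0, 5] gives 25*sqrt(21).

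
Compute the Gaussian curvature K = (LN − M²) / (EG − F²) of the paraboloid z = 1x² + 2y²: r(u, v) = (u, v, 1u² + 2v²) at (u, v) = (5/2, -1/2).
K = 2/225

Coefficients of the first fundamental form: E = 4*u^2 + 1, F = 8*u*v, G = 16*v^2 + 1.
Coefficients of the second fundamental form: L = 2/sqrt(4*u^2 + 16*v^2 + 1), M = 0, N = 4/sqrt(4*u^2 + 16*v^2 + 1).
Assemble K = (LN − M²)/(EG − F²) = 8/(16*u^4 + 128*u^2*v^2 + 8*u^2 + 256*v^4 + 32*v^2 + 1). At (u, v) = (5/2, -1/2): K = 2/225.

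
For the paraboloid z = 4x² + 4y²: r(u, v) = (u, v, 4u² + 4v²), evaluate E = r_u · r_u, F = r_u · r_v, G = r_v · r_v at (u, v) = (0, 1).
E = 1;  F = 0;  G = 65

Partials: r_u = (1, 0, 8*u), r_v = (0, 1, 8*v). As functions of (u, v):
  E = r_u · r_u = 64*u^2 + 1,
  F = r_u · r_v = 64*u*v,
  G = r_v · r_v = 64*v^2 + 1.
Evaluating at (u, v) = (0, 1): E = 1, F = 0, G = 65.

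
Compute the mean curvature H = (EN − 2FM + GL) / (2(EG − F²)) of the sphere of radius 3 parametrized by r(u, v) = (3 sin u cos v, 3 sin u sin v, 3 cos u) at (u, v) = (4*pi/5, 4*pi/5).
H = -1/3

With E = 9, F = 0, G = 9*sin(u)^2, L = -3*sin(u)/Abs(sin(u)), M = 0, N = -3*sin(u)^3/Abs(sin(u)), assemble
  H = (EN − 2FM + GL) / (2(EG − F²)) = -sin(u)/(3*Abs(sin(u))).
At (u, v) = (4*pi/5, 4*pi/5): H = -1/3.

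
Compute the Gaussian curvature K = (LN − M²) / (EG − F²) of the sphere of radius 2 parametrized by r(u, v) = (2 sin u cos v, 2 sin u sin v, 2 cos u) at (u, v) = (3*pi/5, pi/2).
K = 1/4

Coefficients of the first fundamental form: E = 4, F = 0, G = 4*sin(u)^2.
Coefficients of the second fundamental form: L = -2*sin(u)/Abs(sin(u)), M = 0, N = -2*sin(u)^3/Abs(sin(u)).
Assemble K = (LN − M²)/(EG − F²) = 1/4. At (u, v) = (3*pi/5, pi/2): K = 1/4.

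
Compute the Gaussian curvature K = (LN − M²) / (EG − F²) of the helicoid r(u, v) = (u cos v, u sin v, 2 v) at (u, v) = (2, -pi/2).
K = -1/16

Coefficients of the first fundamental form: E = 1, F = 0, G = u^2 + 4.
Coefficients of the second fundamental form: L = 0, M = -2/sqrt(u^2 + 4), N = 0.
Assemble K = (LN − M²)/(EG − F²) = -4/(u^2 + 4)^2. At (u, v) = (2, -pi/2): K = -1/16.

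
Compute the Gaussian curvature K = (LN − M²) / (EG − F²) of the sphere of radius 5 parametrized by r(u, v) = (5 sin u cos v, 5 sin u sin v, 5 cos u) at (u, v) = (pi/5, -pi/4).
K = 1/25

Coefficients of the first fundamental form: E = 25, F = 0, G = 25*sin(u)^2.
Coefficients of the second fundamental form: L = -5*sin(u)/Abs(sin(u)), M = 0, N = -5*sin(u)^3/Abs(sin(u)).
Assemble K = (LN − M²)/(EG − F²) = 1/25. At (u, v) = (pi/5, -pi/4): K = 1/25.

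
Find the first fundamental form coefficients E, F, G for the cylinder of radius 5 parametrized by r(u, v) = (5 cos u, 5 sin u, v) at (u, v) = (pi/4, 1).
E = 25;  F = 0;  G = 1

Partials: r_u = (-5*sin(u), 5*cos(u), 0), r_v = (0, 0, 1). As functions of (u, v):
  E = r_u · r_u = 25,
  F = r_u · r_v = 0,
  G = r_v · r_v = 1.
Evaluating at (u, v) = (pi/4, 1): E = 25, F = 0, G = 1.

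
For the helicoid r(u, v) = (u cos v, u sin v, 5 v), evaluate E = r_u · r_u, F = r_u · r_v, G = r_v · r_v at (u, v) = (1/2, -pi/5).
E = 1;  F = 0;  G = 101/4

Partials: r_u = (cos(v), sin(v), 0), r_v = (-u*sin(v), u*cos(v), 5). As functions of (u, v):
  E = r_u · r_u = 1,
  F = r_u · r_v = 0,
  G = r_v · r_v = u^2 + 25.
Evaluating at (u, v) = (1/2, -pi/5): E = 1, F = 0, G = 101/4.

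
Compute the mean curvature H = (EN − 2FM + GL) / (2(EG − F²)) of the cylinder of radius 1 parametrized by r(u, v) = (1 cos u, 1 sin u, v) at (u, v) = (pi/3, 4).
H = -1/2

With E = 1, F = 0, G = 1, L = -1, M = 0, N = 0, assemble
  H = (EN − 2FM + GL) / (2(EG − F²)) = -1/2.
At (u, v) = (pi/3, 4): H = -1/2.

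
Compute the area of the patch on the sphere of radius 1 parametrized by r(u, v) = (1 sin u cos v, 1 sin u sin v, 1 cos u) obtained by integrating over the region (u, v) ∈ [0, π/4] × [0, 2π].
Area = pi*(2 - sqrt(2))

Area = ∫∫ √(EG − F²) du dv with √(EG − F²) = Abs(sin(u)). Integrating over [0, π/4] × [0, 2π] gives pi*(2 - sqrt(2)).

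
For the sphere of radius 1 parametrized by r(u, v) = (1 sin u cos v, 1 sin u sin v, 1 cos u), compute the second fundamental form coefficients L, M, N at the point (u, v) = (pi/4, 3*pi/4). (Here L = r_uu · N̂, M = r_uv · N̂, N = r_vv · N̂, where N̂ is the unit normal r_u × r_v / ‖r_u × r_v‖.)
L = -1;  M = 0;  N = -1/2

Compute the unit normal N̂(u, v) = (sin(u)^2*cos(v)/Abs(sin(u)), sin(u)^2*sin(v)/Abs(sin(u)), sin(2*u)/(2*Abs(sin(u)))), and the second partials r_uu, r_uv, r_vv. Take dot products:
  L(u, v) = r_uu · N̂ = -sin(u)/Abs(sin(u)),
  M(u, v) = r_uv · N̂ = 0,
  N(u, v) = r_vv · N̂ = -sin(u)^3/Abs(sin(u)).
Evaluating at (u, v) = (pi/4, 3*pi/4):
  L = -1, M = 0, N = -1/2.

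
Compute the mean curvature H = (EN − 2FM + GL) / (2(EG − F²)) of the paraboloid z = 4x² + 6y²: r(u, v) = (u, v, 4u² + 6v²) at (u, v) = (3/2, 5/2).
H = 4474*sqrt(1045)/1092025

With E = 64*u^2 + 1, F = 96*u*v, G = 144*v^2 + 1, L = 8/sqrt(64*u^2 + 144*v^2 + 1), M = 0, N = 12/sqrt(64*u^2 + 144*v^2 + 1), assemble
  H = (EN − 2FM + GL) / (2(EG − F²)) = 2*(192*u^2 + 288*v^2 + 5)/(64*u^2 + 144*v^2 + 1)^(3/2).
At (u, v) = (3/2, 5/2): H = 4474*sqrt(1045)/1092025.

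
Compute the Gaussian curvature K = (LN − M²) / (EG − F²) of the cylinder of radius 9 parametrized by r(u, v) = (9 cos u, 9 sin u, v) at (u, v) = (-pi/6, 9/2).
K = 0

Coefficients of the first fundamental form: E = 81, F = 0, G = 1.
Coefficients of the second fundamental form: L = -9, M = 0, N = 0.
Assemble K = (LN − M²)/(EG − F²) = 0. At (u, v) = (-pi/6, 9/2): K = 0.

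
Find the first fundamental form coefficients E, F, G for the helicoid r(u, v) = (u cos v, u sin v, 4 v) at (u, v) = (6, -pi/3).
E = 1;  F = 0;  G = 52

Partials: r_u = (cos(v), sin(v), 0), r_v = (-u*sin(v), u*cos(v), 4). As functions of (u, v):
  E = r_u · r_u = 1,
  F = r_u · r_v = 0,
  G = r_v · r_v = u^2 + 16.
Evaluating at (u, v) = (6, -pi/3): E = 1, F = 0, G = 52.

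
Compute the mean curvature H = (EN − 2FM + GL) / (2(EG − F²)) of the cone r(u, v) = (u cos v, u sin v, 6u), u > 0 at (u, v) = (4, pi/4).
H = 3*sqrt(37)/148

With E = 37, F = 0, G = u^2, L = 0, M = 0, N = 6*sqrt(37)*u^2/(37*Abs(u)), assemble
  H = (EN − 2FM + GL) / (2(EG − F²)) = 3*sqrt(37)/(37*Abs(u)).
At (u, v) = (4, pi/4): H = 3*sqrt(37)/148.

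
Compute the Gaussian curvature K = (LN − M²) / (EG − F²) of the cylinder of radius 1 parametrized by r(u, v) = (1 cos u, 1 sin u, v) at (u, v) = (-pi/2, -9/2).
K = 0

Coefficients of the first fundamental form: E = 1, F = 0, G = 1.
Coefficients of the second fundamental form: L = -1, M = 0, N = 0.
Assemble K = (LN − M²)/(EG − F²) = 0. At (u, v) = (-pi/2, -9/2): K = 0.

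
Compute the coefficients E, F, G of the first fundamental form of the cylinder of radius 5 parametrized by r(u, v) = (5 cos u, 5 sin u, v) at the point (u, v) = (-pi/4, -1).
E = 25;  F = 0;  G = 1

Partials: r_u = (-5*sin(u), 5*cos(u), 0), r_v = (0, 0, 1). As functions of (u, v):
  E = r_u · r_u = 25,
  F = r_u · r_v = 0,
  G = r_v · r_v = 1.
Evaluating at (u, v) = (-pi/4, -1): E = 25, F = 0, G = 1.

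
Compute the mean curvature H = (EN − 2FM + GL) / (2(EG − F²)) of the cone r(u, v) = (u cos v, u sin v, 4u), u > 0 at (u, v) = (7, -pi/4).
H = 2*sqrt(17)/119

With E = 17, F = 0, G = u^2, L = 0, M = 0, N = 4*sqrt(17)*u^2/(17*Abs(u)), assemble
  H = (EN − 2FM + GL) / (2(EG − F²)) = 2*sqrt(17)/(17*Abs(u)).
At (u, v) = (7, -pi/4): H = 2*sqrt(17)/119.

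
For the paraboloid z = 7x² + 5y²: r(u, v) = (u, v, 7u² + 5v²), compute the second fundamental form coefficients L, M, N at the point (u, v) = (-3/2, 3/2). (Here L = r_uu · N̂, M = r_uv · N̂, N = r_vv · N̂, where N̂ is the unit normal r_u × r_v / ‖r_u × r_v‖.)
L = 14*sqrt(667)/667;  M = 0;  N = 10*sqrt(667)/667

Compute the unit normal N̂(u, v) = (-14*u/sqrt(196*u^2 + 100*v^2 + 1), -10*v/sqrt(196*u^2 + 100*v^2 + 1), 1/sqrt(196*u^2 + 100*v^2 + 1)), and the second partials r_uu, r_uv, r_vv. Take dot products:
  L(u, v) = r_uu · N̂ = 14/sqrt(196*u^2 + 100*v^2 + 1),
  M(u, v) = r_uv · N̂ = 0,
  N(u, v) = r_vv · N̂ = 10/sqrt(196*u^2 + 100*v^2 + 1).
Evaluating at (u, v) = (-3/2, 3/2):
  L = 14*sqrt(667)/667, M = 0, N = 10*sqrt(667)/667.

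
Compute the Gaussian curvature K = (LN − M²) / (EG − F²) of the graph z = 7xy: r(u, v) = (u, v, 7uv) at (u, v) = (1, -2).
K = -49/60516

Coefficients of the first fundamental form: E = 49*v^2 + 1, F = 49*u*v, G = 49*u^2 + 1.
Coefficients of the second fundamental form: L = 0, M = 7/sqrt(49*u^2 + 49*v^2 + 1), N = 0.
Assemble K = (LN − M²)/(EG − F²) = -49/(2401*u^4 + 4802*u^2*v^2 + 98*u^2 + 2401*v^4 + 98*v^2 + 1). At (u, v) = (1, -2): K = -49/60516.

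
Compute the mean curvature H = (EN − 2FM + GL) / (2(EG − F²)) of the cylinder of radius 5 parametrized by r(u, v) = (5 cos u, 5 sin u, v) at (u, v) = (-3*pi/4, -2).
H = -1/10

With E = 25, F = 0, G = 1, L = -5, M = 0, N = 0, assemble
  H = (EN − 2FM + GL) / (2(EG − F²)) = -1/10.
At (u, v) = (-3*pi/4, -2): H = -1/10.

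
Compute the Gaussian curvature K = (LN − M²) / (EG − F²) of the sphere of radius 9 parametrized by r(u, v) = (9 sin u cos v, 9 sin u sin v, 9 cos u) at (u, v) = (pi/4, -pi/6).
K = 1/81

Coefficients of the first fundamental form: E = 81, F = 0, G = 81*sin(u)^2.
Coefficients of the second fundamental form: L = -9*sin(u)/Abs(sin(u)), M = 0, N = -9*sin(u)^3/Abs(sin(u)).
Assemble K = (LN − M²)/(EG − F²) = 1/81. At (u, v) = (pi/4, -pi/6): K = 1/81.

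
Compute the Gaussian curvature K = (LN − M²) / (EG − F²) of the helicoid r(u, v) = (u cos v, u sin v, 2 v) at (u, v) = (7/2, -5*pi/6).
K = -64/4225

Coefficients of the first fundamental form: E = 1, F = 0, G = u^2 + 4.
Coefficients of the second fundamental form: L = 0, M = -2/sqrt(u^2 + 4), N = 0.
Assemble K = (LN − M²)/(EG − F²) = -4/(u^2 + 4)^2. At (u, v) = (7/2, -5*pi/6): K = -64/4225.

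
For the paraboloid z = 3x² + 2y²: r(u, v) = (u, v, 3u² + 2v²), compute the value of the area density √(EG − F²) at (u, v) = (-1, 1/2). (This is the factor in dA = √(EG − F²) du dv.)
√(EG − F²)|_{(-1, 1/2)} = sqrt(41)

E = 36*u^2 + 1, F = 24*u*v, G = 16*v^2 + 1, so EG − F² = 36*u^2 + 16*v^2 + 1. Taking the positive square root: √(EG − F²) = sqrt(36*u^2 + 16*v^2 + 1). At (u, v) = (-1, 1/2): sqrt(41).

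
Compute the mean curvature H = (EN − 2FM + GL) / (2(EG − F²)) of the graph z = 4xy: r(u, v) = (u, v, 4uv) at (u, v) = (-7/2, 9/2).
H = 1008*sqrt(521)/271441

With E = 16*v^2 + 1, F = 16*u*v, G = 16*u^2 + 1, L = 0, M = 4/sqrt(16*u^2 + 16*v^2 + 1), N = 0, assemble
  H = (EN − 2FM + GL) / (2(EG − F²)) = -64*u*v/(16*u^2 + 16*v^2 + 1)^(3/2).
At (u, v) = (-7/2, 9/2): H = 1008*sqrt(521)/271441.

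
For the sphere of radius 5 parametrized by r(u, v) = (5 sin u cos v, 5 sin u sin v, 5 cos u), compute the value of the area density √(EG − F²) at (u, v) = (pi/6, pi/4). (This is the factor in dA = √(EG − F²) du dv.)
√(EG − F²)|_{(pi/6, pi/4)} = 25/2

E = 25, F = 0, G = 25*sin(u)^2, so EG − F² = 625*sin(u)^2. Taking the positive square root: √(EG − F²) = 25*Abs(sin(u)). At (u, v) = (pi/6, pi/4): 25/2.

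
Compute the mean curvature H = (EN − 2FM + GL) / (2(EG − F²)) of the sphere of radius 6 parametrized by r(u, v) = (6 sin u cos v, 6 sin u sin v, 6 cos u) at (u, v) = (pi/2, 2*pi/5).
H = -1/6

With E = 36, F = 0, G = 36*sin(u)^2, L = -6*sin(u)/Abs(sin(u)), M = 0, N = -6*sin(u)^3/Abs(sin(u)), assemble
  H = (EN − 2FM + GL) / (2(EG − F²)) = -sin(u)/(6*Abs(sin(u))).
At (u, v) = (pi/2, 2*pi/5): H = -1/6.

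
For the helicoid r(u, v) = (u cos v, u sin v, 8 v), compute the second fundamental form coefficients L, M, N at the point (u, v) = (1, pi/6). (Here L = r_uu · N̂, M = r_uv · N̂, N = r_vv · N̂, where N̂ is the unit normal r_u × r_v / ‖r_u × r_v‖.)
L = 0;  M = -8*sqrt(65)/65;  N = 0

Compute the unit normal N̂(u, v) = (8*sin(v)/sqrt(u^2 + 64), -8*cos(v)/sqrt(u^2 + 64), u/sqrt(u^2 + 64)), and the second partials r_uu, r_uv, r_vv. Take dot products:
  L(u, v) = r_uu · N̂ = 0,
  M(u, v) = r_uv · N̂ = -8/sqrt(u^2 + 64),
  N(u, v) = r_vv · N̂ = 0.
Evaluating at (u, v) = (1, pi/6):
  L = 0, M = -8*sqrt(65)/65, N = 0.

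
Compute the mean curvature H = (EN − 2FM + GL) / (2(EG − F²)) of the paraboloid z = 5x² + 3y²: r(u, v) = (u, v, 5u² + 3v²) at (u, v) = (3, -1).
H = 2888*sqrt(937)/877969

With E = 100*u^2 + 1, F = 60*u*v, G = 36*v^2 + 1, L = 10/sqrt(100*u^2 + 36*v^2 + 1), M = 0, N = 6/sqrt(100*u^2 + 36*v^2 + 1), assemble
  H = (EN − 2FM + GL) / (2(EG − F²)) = 4*(75*u^2 + 45*v^2 + 2)/(100*u^2 + 36*v^2 + 1)^(3/2).
At (u, v) = (3, -1): H = 2888*sqrt(937)/877969.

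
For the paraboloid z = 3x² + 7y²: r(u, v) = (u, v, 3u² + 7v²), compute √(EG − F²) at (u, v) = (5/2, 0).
√(EG − F²)|_{(5/2, 0)} = sqrt(226)

E = 36*u^2 + 1, F = 84*u*v, G = 196*v^2 + 1; EG − F² = 36*u^2 + 196*v^2 + 1; √(EG − F²) = sqrt(36*u^2 + 196*v^2 + 1). At the given point: sqrt(226).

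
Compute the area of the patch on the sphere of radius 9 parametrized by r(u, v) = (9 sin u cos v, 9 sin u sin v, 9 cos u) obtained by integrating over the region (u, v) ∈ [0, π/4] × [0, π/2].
Area = 81*pi*(2 - sqrt(2))/4

Area = ∫∫ √(EG − F²) du dv with √(EG − F²) = 81*Abs(sin(u)). Integrating over [0, π/4] × [0, π/2] gives 81*pi*(2 - sqrt(2))/4.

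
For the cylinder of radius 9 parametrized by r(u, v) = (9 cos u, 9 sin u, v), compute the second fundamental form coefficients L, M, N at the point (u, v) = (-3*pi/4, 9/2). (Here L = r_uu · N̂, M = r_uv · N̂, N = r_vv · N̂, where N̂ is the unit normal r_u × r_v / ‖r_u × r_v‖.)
L = -9;  M = 0;  N = 0

Compute the unit normal N̂(u, v) = (cos(u), sin(u), 0), and the second partials r_uu, r_uv, r_vv. Take dot products:
  L(u, v) = r_uu · N̂ = -9,
  M(u, v) = r_uv · N̂ = 0,
  N(u, v) = r_vv · N̂ = 0.
Evaluating at (u, v) = (-3*pi/4, 9/2):
  L = -9, M = 0, N = 0.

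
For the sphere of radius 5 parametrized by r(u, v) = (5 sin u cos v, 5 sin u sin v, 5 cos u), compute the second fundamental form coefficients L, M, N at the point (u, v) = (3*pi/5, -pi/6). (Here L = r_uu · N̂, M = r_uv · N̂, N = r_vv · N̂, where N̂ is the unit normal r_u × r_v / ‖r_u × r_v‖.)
L = -5;  M = 0;  N = -25/8 - 5*sqrt(5)/8

Compute the unit normal N̂(u, v) = (sin(u)^2*cos(v)/Abs(sin(u)), sin(u)^2*sin(v)/Abs(sin(u)), sin(2*u)/(2*Abs(sin(u)))), and the second partials r_uu, r_uv, r_vv. Take dot products:
  L(u, v) = r_uu · N̂ = -5*sin(u)/Abs(sin(u)),
  M(u, v) = r_uv · N̂ = 0,
  N(u, v) = r_vv · N̂ = -5*sin(u)^3/Abs(sin(u)).
Evaluating at (u, v) = (3*pi/5, -pi/6):
  L = -5, M = 0, N = -25/8 - 5*sqrt(5)/8.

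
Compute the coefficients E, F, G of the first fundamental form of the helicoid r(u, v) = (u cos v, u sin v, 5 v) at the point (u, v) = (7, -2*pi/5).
E = 1;  F = 0;  G = 74

Partials: r_u = (cos(v), sin(v), 0), r_v = (-u*sin(v), u*cos(v), 5). As functions of (u, v):
  E = r_u · r_u = 1,
  F = r_u · r_v = 0,
  G = r_v · r_v = u^2 + 25.
Evaluating at (u, v) = (7, -2*pi/5): E = 1, F = 0, G = 74.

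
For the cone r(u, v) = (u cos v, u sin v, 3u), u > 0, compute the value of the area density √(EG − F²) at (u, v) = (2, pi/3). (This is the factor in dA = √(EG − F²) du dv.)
√(EG − F²)|_{(2, pi/3)} = 2*sqrt(10)

E = 10, F = 0, G = u^2, so EG − F² = 10*u^2. Taking the positive square root: √(EG − F²) = sqrt(10)*Abs(u). At (u, v) = (2, pi/3): 2*sqrt(10).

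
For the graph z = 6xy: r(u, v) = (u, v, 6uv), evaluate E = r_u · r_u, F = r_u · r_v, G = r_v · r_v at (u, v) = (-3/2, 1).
E = 37;  F = -54;  G = 82

Partials: r_u = (1, 0, 6*v), r_v = (0, 1, 6*u). As functions of (u, v):
  E = r_u · r_u = 36*v^2 + 1,
  F = r_u · r_v = 36*u*v,
  G = r_v · r_v = 36*u^2 + 1.
Evaluating at (u, v) = (-3/2, 1): E = 37, F = -54, G = 82.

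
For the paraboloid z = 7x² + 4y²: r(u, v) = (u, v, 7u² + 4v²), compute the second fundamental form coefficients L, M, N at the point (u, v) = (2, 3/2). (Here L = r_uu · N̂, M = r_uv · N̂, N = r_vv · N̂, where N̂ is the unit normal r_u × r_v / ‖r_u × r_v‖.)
L = 14*sqrt(929)/929;  M = 0;  N = 8*sqrt(929)/929

Compute the unit normal N̂(u, v) = (-14*u/sqrt(196*u^2 + 64*v^2 + 1), -8*v/sqrt(196*u^2 + 64*v^2 + 1), 1/sqrt(196*u^2 + 64*v^2 + 1)), and the second partials r_uu, r_uv, r_vv. Take dot products:
  L(u, v) = r_uu · N̂ = 14/sqrt(196*u^2 + 64*v^2 + 1),
  M(u, v) = r_uv · N̂ = 0,
  N(u, v) = r_vv · N̂ = 8/sqrt(196*u^2 + 64*v^2 + 1).
Evaluating at (u, v) = (2, 3/2):
  L = 14*sqrt(929)/929, M = 0, N = 8*sqrt(929)/929.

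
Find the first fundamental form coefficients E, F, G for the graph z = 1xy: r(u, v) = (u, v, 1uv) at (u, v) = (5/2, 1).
E = 2;  F = 5/2;  G = 29/4

Partials: r_u = (1, 0, v), r_v = (0, 1, u). As functions of (u, v):
  E = r_u · r_u = v^2 + 1,
  F = r_u · r_v = u*v,
  G = r_v · r_v = u^2 + 1.
Evaluating at (u, v) = (5/2, 1): E = 2, F = 5/2, G = 29/4.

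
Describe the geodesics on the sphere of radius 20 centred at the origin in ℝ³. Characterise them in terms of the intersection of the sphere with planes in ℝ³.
Geodesics on the sphere of radius 20 are great circles — circles of radius 20 obtained as the intersection of the sphere with planes through the origin (the centre of the sphere).

A curve α(t) of nonzero constant speed on the sphere of radius 20 is a geodesic iff its acceleration α̈ is everywhere normal to the surface, i.e. parallel to the radial vector α(t). Then d/dt(α × α̇) = α̇ × α̇ + α × α̈ = 0, so α × α̇ is a constant vector n ≠ 0 and α(t) · n = 0 for all t: α lies in the plane through the origin with normal n. The intersection of that plane with the sphere is a circle of radius 20 (a great circle). Conversely, a great circle traversed at constant speed has centripetal acceleration pointing at the origin, hence normal to the sphere, so every great circle is a geodesic.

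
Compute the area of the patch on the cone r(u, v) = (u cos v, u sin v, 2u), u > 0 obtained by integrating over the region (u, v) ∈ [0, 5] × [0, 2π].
Area = 25*sqrt(5)*pi

Area = ∫∫ √(EG − F²) du dv with √(EG − F²) = sqrt(5)*Abs(u). Integrating over [0, 5] × [0, 2π] gives 25*sqrt(5)*pi.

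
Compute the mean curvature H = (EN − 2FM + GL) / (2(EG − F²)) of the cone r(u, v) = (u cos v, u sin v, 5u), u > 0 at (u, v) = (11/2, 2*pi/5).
H = 5*sqrt(26)/286

With E = 26, F = 0, G = u^2, L = 0, M = 0, N = 5*sqrt(26)*u^2/(26*Abs(u)), assemble
  H = (EN − 2FM + GL) / (2(EG − F²)) = 5*sqrt(26)/(52*Abs(u)).
At (u, v) = (11/2, 2*pi/5): H = 5*sqrt(26)/286.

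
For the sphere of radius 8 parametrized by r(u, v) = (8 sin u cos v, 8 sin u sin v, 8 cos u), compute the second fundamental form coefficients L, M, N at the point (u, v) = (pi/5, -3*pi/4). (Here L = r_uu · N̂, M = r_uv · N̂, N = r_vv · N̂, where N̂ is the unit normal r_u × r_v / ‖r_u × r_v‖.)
L = -8;  M = 0;  N = -5 + sqrt(5)

Compute the unit normal N̂(u, v) = (sin(u)^2*cos(v)/Abs(sin(u)), sin(u)^2*sin(v)/Abs(sin(u)), sin(2*u)/(2*Abs(sin(u)))), and the second partials r_uu, r_uv, r_vv. Take dot products:
  L(u, v) = r_uu · N̂ = -8*sin(u)/Abs(sin(u)),
  M(u, v) = r_uv · N̂ = 0,
  N(u, v) = r_vv · N̂ = -8*sin(u)^3/Abs(sin(u)).
Evaluating at (u, v) = (pi/5, -3*pi/4):
  L = -8, M = 0, N = -5 + sqrt(5).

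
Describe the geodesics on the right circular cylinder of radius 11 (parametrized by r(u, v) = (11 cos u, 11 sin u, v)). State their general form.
The cylinder is flat (K = 0) and locally isometric to the plane via the development (u, v) ↦ (11 u, v). Geodesics are the pre-images of straight lines: circles (v constant), vertical lines (u constant), and helices (v = c · u + d) for constants c, d.

A right cylinder has E = 11², F = 0, G = 1, so EG − F² = 11², and L = −11, M = N = 0, giving K = (LN − M²)/(EG − F²) = 0 everywhere. A flat surface is locally isometric to the Euclidean plane via the map (u, v) ↦ (11 u, v). Straight lines in the (x̃, ỹ) plane pull back to: (a) horizontal circles (v = const), (b) vertical generators (u = const), and (c) helices (11 u tan θ = v, i.e. v = c · u + d).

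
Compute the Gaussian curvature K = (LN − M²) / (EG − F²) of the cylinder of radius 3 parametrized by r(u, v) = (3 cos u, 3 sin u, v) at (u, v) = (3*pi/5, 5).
K = 0

Coefficients of the first fundamental form: E = 9, F = 0, G = 1.
Coefficients of the second fundamental form: L = -3, M = 0, N = 0.
Assemble K = (LN − M²)/(EG − F²) = 0. At (u, v) = (3*pi/5, 5): K = 0.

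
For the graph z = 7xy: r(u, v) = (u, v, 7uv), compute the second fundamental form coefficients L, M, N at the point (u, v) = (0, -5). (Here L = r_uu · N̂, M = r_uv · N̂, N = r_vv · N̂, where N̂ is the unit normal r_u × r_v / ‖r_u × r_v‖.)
L = 0;  M = 7*sqrt(1226)/1226;  N = 0

Compute the unit normal N̂(u, v) = (-7*v/sqrt(49*u^2 + 49*v^2 + 1), -7*u/sqrt(49*u^2 + 49*v^2 + 1), 1/sqrt(49*u^2 + 49*v^2 + 1)), and the second partials r_uu, r_uv, r_vv. Take dot products:
  L(u, v) = r_uu · N̂ = 0,
  M(u, v) = r_uv · N̂ = 7/sqrt(49*u^2 + 49*v^2 + 1),
  N(u, v) = r_vv · N̂ = 0.
Evaluating at (u, v) = (0, -5):
  L = 0, M = 7*sqrt(1226)/1226, N = 0.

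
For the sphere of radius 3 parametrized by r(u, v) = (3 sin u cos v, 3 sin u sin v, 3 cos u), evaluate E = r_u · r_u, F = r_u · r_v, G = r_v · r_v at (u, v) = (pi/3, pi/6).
E = 9;  F = 0;  G = 27/4

Partials: r_u = (3*cos(u)*cos(v), 3*sin(v)*cos(u), -3*sin(u)), r_v = (-3*sin(u)*sin(v), 3*sin(u)*cos(v), 0). As functions of (u, v):
  E = r_u · r_u = 9,
  F = r_u · r_v = 0,
  G = r_v · r_v = 9*sin(u)^2.
Evaluating at (u, v) = (pi/3, pi/6): E = 9, F = 0, G = 27/4.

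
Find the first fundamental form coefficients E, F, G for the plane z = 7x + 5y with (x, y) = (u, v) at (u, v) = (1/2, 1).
E = 50;  F = 35;  G = 26

Partials: r_u = (1, 0, 7), r_v = (0, 1, 5). As functions of (u, v):
  E = r_u · r_u = 50,
  F = r_u · r_v = 35,
  G = r_v · r_v = 26.
Evaluating at (u, v) = (1/2, 1): E = 50, F = 35, G = 26.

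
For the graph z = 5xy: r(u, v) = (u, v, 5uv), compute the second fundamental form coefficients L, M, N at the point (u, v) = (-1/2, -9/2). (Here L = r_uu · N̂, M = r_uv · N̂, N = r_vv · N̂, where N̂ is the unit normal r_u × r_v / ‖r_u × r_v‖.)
L = 0;  M = 5*sqrt(2054)/1027;  N = 0

Compute the unit normal N̂(u, v) = (-5*v/sqrt(25*u^2 + 25*v^2 + 1), -5*u/sqrt(25*u^2 + 25*v^2 + 1), 1/sqrt(25*u^2 + 25*v^2 + 1)), and the second partials r_uu, r_uv, r_vv. Take dot products:
  L(u, v) = r_uu · N̂ = 0,
  M(u, v) = r_uv · N̂ = 5/sqrt(25*u^2 + 25*v^2 + 1),
  N(u, v) = r_vv · N̂ = 0.
Evaluating at (u, v) = (-1/2, -9/2):
  L = 0, M = 5*sqrt(2054)/1027, N = 0.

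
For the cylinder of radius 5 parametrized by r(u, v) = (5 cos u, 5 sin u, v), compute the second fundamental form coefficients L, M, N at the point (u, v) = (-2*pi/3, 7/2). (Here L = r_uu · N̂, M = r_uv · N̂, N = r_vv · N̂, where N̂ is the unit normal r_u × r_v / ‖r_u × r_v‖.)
L = -5;  M = 0;  N = 0

Compute the unit normal N̂(u, v) = (cos(u), sin(u), 0), and the second partials r_uu, r_uv, r_vv. Take dot products:
  L(u, v) = r_uu · N̂ = -5,
  M(u, v) = r_uv · N̂ = 0,
  N(u, v) = r_vv · N̂ = 0.
Evaluating at (u, v) = (-2*pi/3, 7/2):
  L = -5, M = 0, N = 0.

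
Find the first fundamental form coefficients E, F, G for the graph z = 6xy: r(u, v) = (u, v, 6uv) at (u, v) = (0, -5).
E = 901;  F = 0;  G = 1

Partials: r_u = (1, 0, 6*v), r_v = (0, 1, 6*u). As functions of (u, v):
  E = r_u · r_u = 36*v^2 + 1,
  F = r_u · r_v = 36*u*v,
  G = r_v · r_v = 36*u^2 + 1.
Evaluating at (u, v) = (0, -5): E = 901, F = 0, G = 1.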